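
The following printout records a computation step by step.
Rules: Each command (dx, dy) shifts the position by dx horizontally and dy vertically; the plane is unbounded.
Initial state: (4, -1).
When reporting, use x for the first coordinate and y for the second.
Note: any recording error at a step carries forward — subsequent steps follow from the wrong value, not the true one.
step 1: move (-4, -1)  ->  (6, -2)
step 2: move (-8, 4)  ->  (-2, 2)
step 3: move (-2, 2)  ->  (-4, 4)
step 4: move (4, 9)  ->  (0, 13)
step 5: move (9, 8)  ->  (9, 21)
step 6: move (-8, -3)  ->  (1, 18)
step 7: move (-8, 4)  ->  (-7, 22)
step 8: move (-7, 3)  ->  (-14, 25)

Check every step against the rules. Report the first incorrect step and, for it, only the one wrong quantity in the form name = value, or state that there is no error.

Recomputing the run from the initial state:
step 1: x = 0, y = -2
step 2: x = -8, y = 2
step 3: x = -10, y = 4
step 4: x = -6, y = 13
step 5: x = 3, y = 21
step 6: x = -5, y = 18
step 7: x = -13, y = 22
step 8: x = -20, y = 25
The first disagreement with the printout is at step 1, where the value should be x = 0.

step 1, x = 0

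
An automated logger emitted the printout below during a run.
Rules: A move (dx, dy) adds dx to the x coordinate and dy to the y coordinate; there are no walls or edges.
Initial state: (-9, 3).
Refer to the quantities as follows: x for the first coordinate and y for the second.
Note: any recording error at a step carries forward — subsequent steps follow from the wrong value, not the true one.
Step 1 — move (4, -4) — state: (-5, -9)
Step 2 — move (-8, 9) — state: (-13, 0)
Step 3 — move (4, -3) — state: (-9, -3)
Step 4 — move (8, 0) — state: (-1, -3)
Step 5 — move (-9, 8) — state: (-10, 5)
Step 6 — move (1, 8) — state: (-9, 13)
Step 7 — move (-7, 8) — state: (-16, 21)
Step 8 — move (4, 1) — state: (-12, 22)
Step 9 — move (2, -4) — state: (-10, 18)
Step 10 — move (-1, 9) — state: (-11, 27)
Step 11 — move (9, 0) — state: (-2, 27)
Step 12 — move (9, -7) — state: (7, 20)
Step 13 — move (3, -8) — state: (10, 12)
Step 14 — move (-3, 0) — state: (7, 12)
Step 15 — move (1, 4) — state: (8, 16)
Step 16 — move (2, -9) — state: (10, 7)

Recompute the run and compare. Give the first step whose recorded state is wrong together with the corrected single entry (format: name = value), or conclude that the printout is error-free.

Recomputing the run from the initial state:
step 1: x = -5, y = -1
step 2: x = -13, y = 8
step 3: x = -9, y = 5
step 4: x = -1, y = 5
step 5: x = -10, y = 13
step 6: x = -9, y = 21
step 7: x = -16, y = 29
step 8: x = -12, y = 30
step 9: x = -10, y = 26
step 10: x = -11, y = 35
step 11: x = -2, y = 35
step 12: x = 7, y = 28
step 13: x = 10, y = 20
step 14: x = 7, y = 20
step 15: x = 8, y = 24
step 16: x = 10, y = 15
The first disagreement with the printout is at step 1, where the value should be y = -1.

step 1, y = -1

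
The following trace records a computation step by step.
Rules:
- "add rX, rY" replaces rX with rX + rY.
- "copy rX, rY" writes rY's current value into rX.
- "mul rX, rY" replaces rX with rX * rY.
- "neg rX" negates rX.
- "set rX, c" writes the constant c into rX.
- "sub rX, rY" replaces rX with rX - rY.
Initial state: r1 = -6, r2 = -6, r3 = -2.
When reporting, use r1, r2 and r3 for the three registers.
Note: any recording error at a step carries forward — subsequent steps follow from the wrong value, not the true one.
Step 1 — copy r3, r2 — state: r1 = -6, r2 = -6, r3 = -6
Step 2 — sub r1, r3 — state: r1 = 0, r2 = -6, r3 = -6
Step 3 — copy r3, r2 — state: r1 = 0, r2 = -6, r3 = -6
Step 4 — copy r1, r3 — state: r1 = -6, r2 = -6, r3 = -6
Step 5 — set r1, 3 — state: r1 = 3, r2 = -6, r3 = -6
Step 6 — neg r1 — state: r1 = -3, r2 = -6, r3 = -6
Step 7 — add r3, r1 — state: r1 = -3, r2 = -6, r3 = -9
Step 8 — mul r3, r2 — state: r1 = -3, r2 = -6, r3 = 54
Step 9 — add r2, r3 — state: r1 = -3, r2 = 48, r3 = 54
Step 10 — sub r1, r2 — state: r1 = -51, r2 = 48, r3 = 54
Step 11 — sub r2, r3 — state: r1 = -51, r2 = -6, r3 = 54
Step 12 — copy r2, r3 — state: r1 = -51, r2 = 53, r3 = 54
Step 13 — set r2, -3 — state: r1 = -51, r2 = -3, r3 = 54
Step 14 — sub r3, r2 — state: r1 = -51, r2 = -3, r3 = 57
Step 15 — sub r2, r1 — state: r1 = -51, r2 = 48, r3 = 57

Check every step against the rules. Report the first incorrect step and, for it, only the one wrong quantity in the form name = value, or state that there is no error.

step 12, r2 = 54

Recomputing the run from the initial state:
step 1: r1 = -6, r2 = -6, r3 = -6
step 2: r1 = 0, r2 = -6, r3 = -6
step 3: r1 = 0, r2 = -6, r3 = -6
step 4: r1 = -6, r2 = -6, r3 = -6
step 5: r1 = 3, r2 = -6, r3 = -6
step 6: r1 = -3, r2 = -6, r3 = -6
step 7: r1 = -3, r2 = -6, r3 = -9
step 8: r1 = -3, r2 = -6, r3 = 54
step 9: r1 = -3, r2 = 48, r3 = 54
step 10: r1 = -51, r2 = 48, r3 = 54
step 11: r1 = -51, r2 = -6, r3 = 54
step 12: r1 = -51, r2 = 54, r3 = 54
step 13: r1 = -51, r2 = -3, r3 = 54
step 14: r1 = -51, r2 = -3, r3 = 57
step 15: r1 = -51, r2 = 48, r3 = 57
The first disagreement with the trace is at step 12, where the value should be r2 = 54.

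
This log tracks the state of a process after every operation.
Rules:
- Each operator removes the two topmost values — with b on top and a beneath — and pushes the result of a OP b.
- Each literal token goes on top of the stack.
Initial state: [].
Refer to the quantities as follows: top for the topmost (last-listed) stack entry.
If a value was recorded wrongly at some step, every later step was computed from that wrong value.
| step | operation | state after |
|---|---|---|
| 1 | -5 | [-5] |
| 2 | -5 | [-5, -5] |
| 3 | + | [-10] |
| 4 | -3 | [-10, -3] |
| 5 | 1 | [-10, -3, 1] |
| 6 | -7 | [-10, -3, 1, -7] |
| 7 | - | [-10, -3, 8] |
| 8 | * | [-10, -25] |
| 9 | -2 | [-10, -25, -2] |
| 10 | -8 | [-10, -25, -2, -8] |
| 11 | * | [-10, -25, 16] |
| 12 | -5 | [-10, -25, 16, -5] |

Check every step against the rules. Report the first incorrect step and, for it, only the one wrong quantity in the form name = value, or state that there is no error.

step 1: push -5: top = -5 -> same as recorded
step 2: push -5: top = -5 -> exactly as logged
step 3: -5 + -5 = -10 -> same as recorded
step 4: push -3: top = -3 -> checks out
step 5: push 1: top = 1 -> no discrepancy
step 6: push -7: top = -7 -> confirmed correct
step 7: 1 - -7 = 8 -> exactly as logged
step 8: -3 * 8 = -24 -> the log disagrees here
That makes step 8 the first incorrect line — top = -24 is what it should show.

step 8, top = -24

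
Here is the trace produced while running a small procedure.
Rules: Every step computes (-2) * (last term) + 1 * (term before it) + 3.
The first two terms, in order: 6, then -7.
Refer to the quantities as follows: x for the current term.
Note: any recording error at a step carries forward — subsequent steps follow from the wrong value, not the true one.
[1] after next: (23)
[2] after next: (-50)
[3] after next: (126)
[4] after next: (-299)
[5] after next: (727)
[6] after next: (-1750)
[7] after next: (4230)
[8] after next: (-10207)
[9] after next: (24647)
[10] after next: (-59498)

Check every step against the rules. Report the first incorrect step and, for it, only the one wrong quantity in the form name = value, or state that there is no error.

Recomputing the run from the initial state:
step 1: x = 23
step 2: x = -50
step 3: x = 126
step 4: x = -299
step 5: x = 727
step 6: x = -1750
step 7: x = 4230
step 8: x = -10207
step 9: x = 24647
step 10: x = -59498
This matches the trace at every step.

no error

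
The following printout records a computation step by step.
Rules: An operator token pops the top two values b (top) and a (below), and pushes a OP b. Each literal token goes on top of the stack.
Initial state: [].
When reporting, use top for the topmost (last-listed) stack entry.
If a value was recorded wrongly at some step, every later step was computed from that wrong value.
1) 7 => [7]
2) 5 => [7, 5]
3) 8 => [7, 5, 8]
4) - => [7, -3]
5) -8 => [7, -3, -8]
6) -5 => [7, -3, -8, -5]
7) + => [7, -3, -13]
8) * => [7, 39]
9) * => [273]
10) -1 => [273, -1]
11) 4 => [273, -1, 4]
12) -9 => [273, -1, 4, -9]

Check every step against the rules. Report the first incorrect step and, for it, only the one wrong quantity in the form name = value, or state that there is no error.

no error

1. push 7: top = 7 (matches)
2. push 5: top = 5 (in agreement)
3. push 8: top = 8 (same as recorded)
4. 5 - 8 = -3 (checks out)
5. push -8: top = -8 (exactly as logged)
6. push -5: top = -5 (consistent with the printout)
7. -8 + -5 = -13 (matches)
8. -3 * -13 = 39 (checks out)
9. 7 * 39 = 273 (checks out)
10. push -1: top = -1 (same as recorded)
11. push 4: top = 4 (no discrepancy)
12. push -9: top = -9 (checks out)
Each recorded entry agrees with the recomputation.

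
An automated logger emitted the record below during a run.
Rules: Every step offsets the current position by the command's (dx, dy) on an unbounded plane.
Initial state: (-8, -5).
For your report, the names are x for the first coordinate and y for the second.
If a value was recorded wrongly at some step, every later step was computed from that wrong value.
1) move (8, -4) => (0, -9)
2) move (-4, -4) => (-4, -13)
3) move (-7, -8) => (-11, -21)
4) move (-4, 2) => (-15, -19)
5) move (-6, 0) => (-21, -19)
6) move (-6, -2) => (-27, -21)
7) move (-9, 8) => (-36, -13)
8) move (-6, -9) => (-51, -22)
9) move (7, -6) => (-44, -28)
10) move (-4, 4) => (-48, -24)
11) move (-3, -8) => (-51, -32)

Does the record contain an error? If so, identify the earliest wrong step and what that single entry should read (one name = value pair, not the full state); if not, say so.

Recomputing the run from the initial state:
step 1: x = 0, y = -9
step 2: x = -4, y = -13
step 3: x = -11, y = -21
step 4: x = -15, y = -19
step 5: x = -21, y = -19
step 6: x = -27, y = -21
step 7: x = -36, y = -13
step 8: x = -42, y = -22
step 9: x = -35, y = -28
step 10: x = -39, y = -24
step 11: x = -42, y = -32
The first disagreement with the record is at step 8, where the value should be x = -42.

step 8, x = -42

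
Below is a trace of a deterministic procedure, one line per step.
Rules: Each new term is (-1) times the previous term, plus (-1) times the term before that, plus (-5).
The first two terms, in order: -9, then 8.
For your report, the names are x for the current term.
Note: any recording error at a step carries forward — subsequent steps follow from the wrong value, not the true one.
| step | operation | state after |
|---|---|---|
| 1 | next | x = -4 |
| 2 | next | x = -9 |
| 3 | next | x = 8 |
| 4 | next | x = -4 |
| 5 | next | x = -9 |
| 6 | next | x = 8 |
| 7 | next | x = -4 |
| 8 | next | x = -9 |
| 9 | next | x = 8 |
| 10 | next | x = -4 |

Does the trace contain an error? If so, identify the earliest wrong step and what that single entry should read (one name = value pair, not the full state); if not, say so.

no error

Step 1: x = -1*(8) + (-1)*(-9) + (-5) = -4 — exactly as logged.
Step 2: x = -1*(-4) + (-1)*(8) + (-5) = -9 — verified.
Step 3: x = -1*(-9) + (-1)*(-4) + (-5) = 8 — matches.
Step 4: x = -1*(8) + (-1)*(-9) + (-5) = -4 — same as recorded.
Step 5: x = -1*(-4) + (-1)*(8) + (-5) = -9 — exactly as logged.
Step 6: x = -1*(-9) + (-1)*(-4) + (-5) = 8 — in agreement.
Step 7: x = -1*(8) + (-1)*(-9) + (-5) = -4 — in agreement.
Step 8: x = -1*(-4) + (-1)*(8) + (-5) = -9 — consistent with the trace.
Step 9: x = -1*(-9) + (-1)*(-4) + (-5) = 8 — agrees with the trace.
Step 10: x = -1*(8) + (-1)*(-9) + (-5) = -4 — verified.
The whole run recomputes cleanly — no discrepancies.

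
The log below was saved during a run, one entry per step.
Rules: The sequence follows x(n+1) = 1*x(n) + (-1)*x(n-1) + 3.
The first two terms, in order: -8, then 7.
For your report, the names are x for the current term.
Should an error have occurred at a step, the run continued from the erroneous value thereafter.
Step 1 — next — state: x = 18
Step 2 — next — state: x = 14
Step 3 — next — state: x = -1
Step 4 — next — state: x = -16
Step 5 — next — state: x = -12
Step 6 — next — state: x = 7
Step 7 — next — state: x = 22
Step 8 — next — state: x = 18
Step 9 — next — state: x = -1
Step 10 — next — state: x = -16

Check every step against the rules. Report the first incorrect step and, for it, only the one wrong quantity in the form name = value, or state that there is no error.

step 4, x = -12

1. x = 1*(7) + (-1)*(-8) + (3) = 18 (in agreement)
2. x = 1*(18) + (-1)*(7) + (3) = 14 (consistent with the log)
3. x = 1*(14) + (-1)*(18) + (3) = -1 (consistent with the log)
4. x = 1*(-1) + (-1)*(14) + (3) = -12 (the entry is off here)
So the first discrepancy is step 4, where the right value is x = -12.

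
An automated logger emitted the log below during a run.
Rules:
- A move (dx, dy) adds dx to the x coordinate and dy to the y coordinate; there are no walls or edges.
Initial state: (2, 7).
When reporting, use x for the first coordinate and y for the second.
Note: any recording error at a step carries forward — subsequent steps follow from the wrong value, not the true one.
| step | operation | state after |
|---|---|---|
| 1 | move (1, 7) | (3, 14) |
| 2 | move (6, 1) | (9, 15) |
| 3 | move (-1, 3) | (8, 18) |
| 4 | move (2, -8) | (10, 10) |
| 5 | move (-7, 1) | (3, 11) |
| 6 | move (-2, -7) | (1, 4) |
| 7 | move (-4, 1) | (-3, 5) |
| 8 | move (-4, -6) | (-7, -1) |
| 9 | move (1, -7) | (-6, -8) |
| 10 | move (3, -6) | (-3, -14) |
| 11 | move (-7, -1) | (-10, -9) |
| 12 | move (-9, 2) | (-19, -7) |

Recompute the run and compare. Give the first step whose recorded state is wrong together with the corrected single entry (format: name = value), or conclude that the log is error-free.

Recomputing the run from the initial state:
step 1: x = 3, y = 14
step 2: x = 9, y = 15
step 3: x = 8, y = 18
step 4: x = 10, y = 10
step 5: x = 3, y = 11
step 6: x = 1, y = 4
step 7: x = -3, y = 5
step 8: x = -7, y = -1
step 9: x = -6, y = -8
step 10: x = -3, y = -14
step 11: x = -10, y = -15
step 12: x = -19, y = -13
The first disagreement with the log is at step 11, where the value should be y = -15.

step 11, y = -15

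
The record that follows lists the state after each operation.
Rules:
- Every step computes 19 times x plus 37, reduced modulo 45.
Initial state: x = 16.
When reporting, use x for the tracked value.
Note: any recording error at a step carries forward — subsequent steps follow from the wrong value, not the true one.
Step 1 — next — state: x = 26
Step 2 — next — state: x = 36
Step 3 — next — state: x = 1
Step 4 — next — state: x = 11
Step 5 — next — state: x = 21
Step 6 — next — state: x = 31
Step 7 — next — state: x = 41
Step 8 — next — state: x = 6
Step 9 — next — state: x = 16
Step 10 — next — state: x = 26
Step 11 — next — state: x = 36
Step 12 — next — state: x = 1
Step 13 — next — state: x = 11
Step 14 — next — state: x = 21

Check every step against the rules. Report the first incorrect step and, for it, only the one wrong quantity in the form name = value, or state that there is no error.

no error

1. x = (19*16 + 37) mod 45 = 26 (same as recorded)
2. x = (19*26 + 37) mod 45 = 36 (consistent with the record)
3. x = (19*36 + 37) mod 45 = 1 (exactly as logged)
4. x = (19*1 + 37) mod 45 = 11 (same as recorded)
5. x = (19*11 + 37) mod 45 = 21 (agrees with the record)
6. x = (19*21 + 37) mod 45 = 31 (exactly as logged)
7. x = (19*31 + 37) mod 45 = 41 (no discrepancy)
8. x = (19*41 + 37) mod 45 = 6 (verified)
9. x = (19*6 + 37) mod 45 = 16 (consistent with the record)
10. x = (19*16 + 37) mod 45 = 26 (exactly as logged)
11. x = (19*26 + 37) mod 45 = 36 (confirmed correct)
12. x = (19*36 + 37) mod 45 = 1 (matches)
13. x = (19*1 + 37) mod 45 = 11 (verified)
14. x = (19*11 + 37) mod 45 = 21 (same as recorded)
The whole run recomputes cleanly — no discrepancies.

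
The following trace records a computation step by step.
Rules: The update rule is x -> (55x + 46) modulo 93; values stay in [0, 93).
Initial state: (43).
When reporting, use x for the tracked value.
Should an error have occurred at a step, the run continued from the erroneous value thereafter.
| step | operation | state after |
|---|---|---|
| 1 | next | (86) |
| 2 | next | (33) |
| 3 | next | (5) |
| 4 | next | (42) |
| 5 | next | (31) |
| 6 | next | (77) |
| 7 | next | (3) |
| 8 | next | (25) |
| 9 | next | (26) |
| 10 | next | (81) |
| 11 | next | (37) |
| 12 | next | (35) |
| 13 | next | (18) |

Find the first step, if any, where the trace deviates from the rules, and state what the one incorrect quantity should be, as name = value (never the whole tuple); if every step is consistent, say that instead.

step 3, x = 1

1. x = (55*43 + 46) mod 93 = 86 (checks out)
2. x = (55*86 + 46) mod 93 = 33 (exactly as logged)
3. x = (55*33 + 46) mod 93 = 1 (a discrepancy with the trace)
That makes step 3 the first incorrect line — x = 1 is what it should show.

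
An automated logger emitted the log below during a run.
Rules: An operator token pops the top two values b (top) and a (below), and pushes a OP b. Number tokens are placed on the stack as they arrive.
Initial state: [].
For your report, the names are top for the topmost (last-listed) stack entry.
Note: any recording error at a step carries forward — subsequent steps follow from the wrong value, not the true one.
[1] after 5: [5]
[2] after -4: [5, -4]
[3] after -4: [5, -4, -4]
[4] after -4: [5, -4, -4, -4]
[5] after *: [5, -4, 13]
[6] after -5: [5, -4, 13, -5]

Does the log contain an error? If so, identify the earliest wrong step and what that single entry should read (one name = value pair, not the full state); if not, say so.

step 5, top = 16

Step 1: push 5: top = 5 — agrees with the log.
Step 2: push -4: top = -4 — consistent with the log.
Step 3: push -4: top = -4 — agrees with the log.
Step 4: push -4: top = -4 — exactly as logged.
Step 5: -4 * -4 = 16 — this is not what the log shows.
First deviation found at step 5; the corrected entry is top = 16.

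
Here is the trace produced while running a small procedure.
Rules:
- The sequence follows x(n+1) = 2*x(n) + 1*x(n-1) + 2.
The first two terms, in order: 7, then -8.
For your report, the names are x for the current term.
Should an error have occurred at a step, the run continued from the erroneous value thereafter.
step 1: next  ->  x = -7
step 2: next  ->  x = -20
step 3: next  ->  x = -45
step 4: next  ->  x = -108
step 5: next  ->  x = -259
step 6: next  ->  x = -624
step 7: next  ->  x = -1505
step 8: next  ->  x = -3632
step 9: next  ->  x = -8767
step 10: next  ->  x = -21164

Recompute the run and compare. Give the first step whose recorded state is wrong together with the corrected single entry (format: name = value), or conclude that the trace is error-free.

Recomputing the run from the initial state:
step 1: x = -7
step 2: x = -20
step 3: x = -45
step 4: x = -108
step 5: x = -259
step 6: x = -624
step 7: x = -1505
step 8: x = -3632
step 9: x = -8767
step 10: x = -21164
This matches the trace at every step.

no error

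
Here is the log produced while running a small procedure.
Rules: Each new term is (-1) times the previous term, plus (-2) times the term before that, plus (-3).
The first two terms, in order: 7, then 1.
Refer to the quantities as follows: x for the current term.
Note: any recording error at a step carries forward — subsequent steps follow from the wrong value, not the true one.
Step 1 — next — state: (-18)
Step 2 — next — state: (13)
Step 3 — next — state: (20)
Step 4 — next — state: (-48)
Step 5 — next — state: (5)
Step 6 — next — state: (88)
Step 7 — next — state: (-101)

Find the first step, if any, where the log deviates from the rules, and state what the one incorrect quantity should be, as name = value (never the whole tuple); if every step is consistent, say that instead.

1. x = -1*(1) + (-2)*(7) + (-3) = -18 (checks out)
2. x = -1*(-18) + (-2)*(1) + (-3) = 13 (in agreement)
3. x = -1*(13) + (-2)*(-18) + (-3) = 20 (confirmed correct)
4. x = -1*(20) + (-2)*(13) + (-3) = -49 (not what was recorded)
The audit stops at step 4: the recorded entry is wrong and should be x = -49.

step 4, x = -49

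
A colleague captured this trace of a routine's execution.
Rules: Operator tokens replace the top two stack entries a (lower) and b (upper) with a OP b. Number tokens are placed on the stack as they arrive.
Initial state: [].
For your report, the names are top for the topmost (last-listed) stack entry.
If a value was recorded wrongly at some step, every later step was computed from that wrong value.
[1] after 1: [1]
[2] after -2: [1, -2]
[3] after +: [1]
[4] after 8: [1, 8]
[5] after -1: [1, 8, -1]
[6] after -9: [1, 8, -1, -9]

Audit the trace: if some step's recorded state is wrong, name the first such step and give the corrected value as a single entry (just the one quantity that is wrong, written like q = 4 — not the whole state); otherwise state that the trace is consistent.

step 3, top = -1

1. push 1: top = 1 (in agreement)
2. push -2: top = -2 (in agreement)
3. 1 + -2 = -1 (first mismatch against the trace)
First incorrect step: 3; the correct value is top = -1.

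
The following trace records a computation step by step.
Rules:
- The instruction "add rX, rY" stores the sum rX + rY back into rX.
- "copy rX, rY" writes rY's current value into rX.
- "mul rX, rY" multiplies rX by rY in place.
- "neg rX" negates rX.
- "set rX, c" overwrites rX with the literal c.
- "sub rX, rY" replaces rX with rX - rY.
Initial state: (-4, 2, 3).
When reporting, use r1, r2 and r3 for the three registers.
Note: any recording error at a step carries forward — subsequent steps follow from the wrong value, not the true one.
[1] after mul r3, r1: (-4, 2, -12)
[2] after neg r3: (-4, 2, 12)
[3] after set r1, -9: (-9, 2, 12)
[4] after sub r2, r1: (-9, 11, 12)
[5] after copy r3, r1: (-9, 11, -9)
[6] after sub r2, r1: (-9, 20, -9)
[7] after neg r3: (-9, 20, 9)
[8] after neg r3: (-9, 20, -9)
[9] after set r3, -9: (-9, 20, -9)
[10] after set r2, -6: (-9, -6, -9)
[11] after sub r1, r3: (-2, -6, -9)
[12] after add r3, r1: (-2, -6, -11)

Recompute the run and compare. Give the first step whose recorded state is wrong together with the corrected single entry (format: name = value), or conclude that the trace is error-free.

step 11, r1 = 0

Recomputing the run from the initial state:
step 1: r1 = -4, r2 = 2, r3 = -12
step 2: r1 = -4, r2 = 2, r3 = 12
step 3: r1 = -9, r2 = 2, r3 = 12
step 4: r1 = -9, r2 = 11, r3 = 12
step 5: r1 = -9, r2 = 11, r3 = -9
step 6: r1 = -9, r2 = 20, r3 = -9
step 7: r1 = -9, r2 = 20, r3 = 9
step 8: r1 = -9, r2 = 20, r3 = -9
step 9: r1 = -9, r2 = 20, r3 = -9
step 10: r1 = -9, r2 = -6, r3 = -9
step 11: r1 = 0, r2 = -6, r3 = -9
step 12: r1 = 0, r2 = -6, r3 = -9
The first disagreement with the trace is at step 11, where the value should be r1 = 0.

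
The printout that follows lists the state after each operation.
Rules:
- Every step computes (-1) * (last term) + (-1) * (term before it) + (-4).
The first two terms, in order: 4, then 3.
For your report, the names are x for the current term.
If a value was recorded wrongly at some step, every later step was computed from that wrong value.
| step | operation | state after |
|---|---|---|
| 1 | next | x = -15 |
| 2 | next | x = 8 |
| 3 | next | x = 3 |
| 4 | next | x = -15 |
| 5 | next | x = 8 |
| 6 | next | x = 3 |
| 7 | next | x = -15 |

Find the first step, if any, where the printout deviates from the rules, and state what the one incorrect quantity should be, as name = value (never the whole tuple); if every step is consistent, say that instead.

Recomputing the run from the initial state:
step 1: x = -11
step 2: x = 4
step 3: x = 3
step 4: x = -11
step 5: x = 4
step 6: x = 3
step 7: x = -11
The first disagreement with the printout is at step 1, where the value should be x = -11.

step 1, x = -11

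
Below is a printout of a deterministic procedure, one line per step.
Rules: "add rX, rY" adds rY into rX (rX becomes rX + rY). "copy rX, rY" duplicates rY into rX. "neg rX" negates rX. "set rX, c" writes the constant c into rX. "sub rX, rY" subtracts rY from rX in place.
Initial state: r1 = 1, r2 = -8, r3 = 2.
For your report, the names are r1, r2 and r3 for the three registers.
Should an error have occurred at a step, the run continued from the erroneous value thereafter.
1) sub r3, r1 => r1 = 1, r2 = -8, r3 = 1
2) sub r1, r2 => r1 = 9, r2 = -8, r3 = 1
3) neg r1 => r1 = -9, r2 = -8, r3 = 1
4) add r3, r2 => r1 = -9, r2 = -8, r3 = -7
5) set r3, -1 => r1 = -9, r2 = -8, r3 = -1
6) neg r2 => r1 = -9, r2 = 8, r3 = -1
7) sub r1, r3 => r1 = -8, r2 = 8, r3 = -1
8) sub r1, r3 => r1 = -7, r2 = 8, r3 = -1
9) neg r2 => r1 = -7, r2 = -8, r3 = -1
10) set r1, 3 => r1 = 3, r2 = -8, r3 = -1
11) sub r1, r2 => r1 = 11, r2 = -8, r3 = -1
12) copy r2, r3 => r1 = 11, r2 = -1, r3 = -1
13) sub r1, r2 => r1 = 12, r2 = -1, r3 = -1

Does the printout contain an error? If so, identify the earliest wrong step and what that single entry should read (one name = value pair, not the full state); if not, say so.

no error

Recomputing the run from the initial state:
step 1: r1 = 1, r2 = -8, r3 = 1
step 2: r1 = 9, r2 = -8, r3 = 1
step 3: r1 = -9, r2 = -8, r3 = 1
step 4: r1 = -9, r2 = -8, r3 = -7
step 5: r1 = -9, r2 = -8, r3 = -1
step 6: r1 = -9, r2 = 8, r3 = -1
step 7: r1 = -8, r2 = 8, r3 = -1
step 8: r1 = -7, r2 = 8, r3 = -1
step 9: r1 = -7, r2 = -8, r3 = -1
step 10: r1 = 3, r2 = -8, r3 = -1
step 11: r1 = 11, r2 = -8, r3 = -1
step 12: r1 = 11, r2 = -1, r3 = -1
step 13: r1 = 12, r2 = -1, r3 = -1
This matches the printout at every step.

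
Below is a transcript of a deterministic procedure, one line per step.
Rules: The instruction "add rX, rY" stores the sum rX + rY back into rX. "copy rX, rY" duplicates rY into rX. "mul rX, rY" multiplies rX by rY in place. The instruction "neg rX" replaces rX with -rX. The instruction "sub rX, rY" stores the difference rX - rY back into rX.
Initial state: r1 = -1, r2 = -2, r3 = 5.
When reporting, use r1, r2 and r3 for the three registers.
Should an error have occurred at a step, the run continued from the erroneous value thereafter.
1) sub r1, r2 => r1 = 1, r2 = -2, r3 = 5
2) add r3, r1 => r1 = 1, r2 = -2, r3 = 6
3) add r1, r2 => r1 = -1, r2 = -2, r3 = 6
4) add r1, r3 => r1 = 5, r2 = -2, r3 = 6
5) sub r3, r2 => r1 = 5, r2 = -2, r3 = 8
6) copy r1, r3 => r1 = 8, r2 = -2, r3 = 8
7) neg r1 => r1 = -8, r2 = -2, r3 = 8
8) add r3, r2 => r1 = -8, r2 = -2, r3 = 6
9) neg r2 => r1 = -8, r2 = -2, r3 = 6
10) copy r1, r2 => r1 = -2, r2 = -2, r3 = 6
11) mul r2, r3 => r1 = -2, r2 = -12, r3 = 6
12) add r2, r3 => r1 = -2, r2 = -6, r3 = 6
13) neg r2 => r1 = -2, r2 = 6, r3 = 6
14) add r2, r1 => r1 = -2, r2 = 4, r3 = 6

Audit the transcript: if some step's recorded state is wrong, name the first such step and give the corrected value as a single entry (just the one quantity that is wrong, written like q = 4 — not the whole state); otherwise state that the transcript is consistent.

Recomputing the run from the initial state:
step 1: r1 = 1, r2 = -2, r3 = 5
step 2: r1 = 1, r2 = -2, r3 = 6
step 3: r1 = -1, r2 = -2, r3 = 6
step 4: r1 = 5, r2 = -2, r3 = 6
step 5: r1 = 5, r2 = -2, r3 = 8
step 6: r1 = 8, r2 = -2, r3 = 8
step 7: r1 = -8, r2 = -2, r3 = 8
step 8: r1 = -8, r2 = -2, r3 = 6
step 9: r1 = -8, r2 = 2, r3 = 6
step 10: r1 = 2, r2 = 2, r3 = 6
step 11: r1 = 2, r2 = 12, r3 = 6
step 12: r1 = 2, r2 = 18, r3 = 6
step 13: r1 = 2, r2 = -18, r3 = 6
step 14: r1 = 2, r2 = -16, r3 = 6
The first disagreement with the transcript is at step 9, where the value should be r2 = 2.

step 9, r2 = 2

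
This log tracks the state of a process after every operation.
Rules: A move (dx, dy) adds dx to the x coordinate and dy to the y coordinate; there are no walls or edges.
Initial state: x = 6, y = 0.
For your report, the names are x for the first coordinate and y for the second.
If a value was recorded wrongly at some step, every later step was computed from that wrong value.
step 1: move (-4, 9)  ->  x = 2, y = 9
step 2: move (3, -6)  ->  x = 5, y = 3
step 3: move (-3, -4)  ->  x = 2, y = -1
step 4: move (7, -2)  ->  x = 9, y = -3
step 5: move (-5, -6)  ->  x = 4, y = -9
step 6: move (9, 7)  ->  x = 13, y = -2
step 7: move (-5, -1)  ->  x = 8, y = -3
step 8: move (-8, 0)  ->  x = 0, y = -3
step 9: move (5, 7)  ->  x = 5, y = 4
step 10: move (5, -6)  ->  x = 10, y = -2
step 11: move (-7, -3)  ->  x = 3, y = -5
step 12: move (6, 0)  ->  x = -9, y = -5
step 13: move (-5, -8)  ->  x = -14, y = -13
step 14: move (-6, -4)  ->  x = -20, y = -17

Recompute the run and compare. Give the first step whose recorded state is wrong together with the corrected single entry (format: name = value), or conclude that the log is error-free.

step 12, x = 9

Recomputing the run from the initial state:
step 1: x = 2, y = 9
step 2: x = 5, y = 3
step 3: x = 2, y = -1
step 4: x = 9, y = -3
step 5: x = 4, y = -9
step 6: x = 13, y = -2
step 7: x = 8, y = -3
step 8: x = 0, y = -3
step 9: x = 5, y = 4
step 10: x = 10, y = -2
step 11: x = 3, y = -5
step 12: x = 9, y = -5
step 13: x = 4, y = -13
step 14: x = -2, y = -17
The first disagreement with the log is at step 12, where the value should be x = 9.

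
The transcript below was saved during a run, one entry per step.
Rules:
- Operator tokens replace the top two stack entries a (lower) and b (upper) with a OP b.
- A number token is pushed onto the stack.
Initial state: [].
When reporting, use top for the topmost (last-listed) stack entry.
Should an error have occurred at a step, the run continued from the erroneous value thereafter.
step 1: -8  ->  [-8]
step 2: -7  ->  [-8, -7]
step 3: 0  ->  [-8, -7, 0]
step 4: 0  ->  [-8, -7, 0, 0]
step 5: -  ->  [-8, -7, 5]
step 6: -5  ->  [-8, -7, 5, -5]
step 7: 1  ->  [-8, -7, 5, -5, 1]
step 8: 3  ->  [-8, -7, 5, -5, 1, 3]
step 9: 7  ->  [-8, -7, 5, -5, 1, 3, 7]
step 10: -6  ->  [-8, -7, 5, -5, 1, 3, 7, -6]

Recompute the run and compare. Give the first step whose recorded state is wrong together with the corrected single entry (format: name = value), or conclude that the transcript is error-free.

step 5, top = 0

Recomputing the run from the initial state:
step 1: [-8]
step 2: [-8, -7]
step 3: [-8, -7, 0]
step 4: [-8, -7, 0, 0]
step 5: [-8, -7, 0]
step 6: [-8, -7, 0, -5]
step 7: [-8, -7, 0, -5, 1]
step 8: [-8, -7, 0, -5, 1, 3]
step 9: [-8, -7, 0, -5, 1, 3, 7]
step 10: [-8, -7, 0, -5, 1, 3, 7, -6]
The first disagreement with the transcript is at step 5, where the value should be top = 0.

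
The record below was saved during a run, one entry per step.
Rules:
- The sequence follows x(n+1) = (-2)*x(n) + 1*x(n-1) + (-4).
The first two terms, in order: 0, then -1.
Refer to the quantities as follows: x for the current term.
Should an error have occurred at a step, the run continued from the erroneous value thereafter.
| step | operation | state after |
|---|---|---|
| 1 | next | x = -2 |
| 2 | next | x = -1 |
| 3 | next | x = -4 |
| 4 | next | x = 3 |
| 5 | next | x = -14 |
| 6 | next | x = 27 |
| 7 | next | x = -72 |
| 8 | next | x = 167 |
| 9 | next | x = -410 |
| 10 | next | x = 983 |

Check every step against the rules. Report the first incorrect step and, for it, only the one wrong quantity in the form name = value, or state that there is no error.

1. x = -2*(-1) + (1)*(0) + (-4) = -2 (consistent with the record)
2. x = -2*(-2) + (1)*(-1) + (-4) = -1 (confirmed correct)
3. x = -2*(-1) + (1)*(-2) + (-4) = -4 (exactly as logged)
4. x = -2*(-4) + (1)*(-1) + (-4) = 3 (same as recorded)
5. x = -2*(3) + (1)*(-4) + (-4) = -14 (same as recorded)
6. x = -2*(-14) + (1)*(3) + (-4) = 27 (no discrepancy)
7. x = -2*(27) + (1)*(-14) + (-4) = -72 (no discrepancy)
8. x = -2*(-72) + (1)*(27) + (-4) = 167 (confirmed correct)
9. x = -2*(167) + (1)*(-72) + (-4) = -410 (checks out)
10. x = -2*(-410) + (1)*(167) + (-4) = 983 (same as recorded)
All entries verified; no error found.

no error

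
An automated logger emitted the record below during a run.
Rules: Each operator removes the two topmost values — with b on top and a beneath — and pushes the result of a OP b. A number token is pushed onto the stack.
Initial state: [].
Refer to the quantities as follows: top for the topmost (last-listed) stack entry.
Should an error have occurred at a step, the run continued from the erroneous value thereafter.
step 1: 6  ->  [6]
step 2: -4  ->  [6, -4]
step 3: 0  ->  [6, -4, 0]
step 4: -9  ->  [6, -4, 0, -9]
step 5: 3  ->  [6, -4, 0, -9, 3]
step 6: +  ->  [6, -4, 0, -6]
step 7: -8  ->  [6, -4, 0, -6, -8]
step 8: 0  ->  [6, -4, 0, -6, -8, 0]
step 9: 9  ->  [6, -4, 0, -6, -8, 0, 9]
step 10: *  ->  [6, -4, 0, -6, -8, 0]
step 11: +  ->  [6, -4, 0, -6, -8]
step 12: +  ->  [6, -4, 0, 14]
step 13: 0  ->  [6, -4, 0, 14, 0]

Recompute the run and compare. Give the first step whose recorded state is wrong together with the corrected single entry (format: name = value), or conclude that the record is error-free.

step 12, top = -14

Recomputing the run from the initial state:
step 1: [6]
step 2: [6, -4]
step 3: [6, -4, 0]
step 4: [6, -4, 0, -9]
step 5: [6, -4, 0, -9, 3]
step 6: [6, -4, 0, -6]
step 7: [6, -4, 0, -6, -8]
step 8: [6, -4, 0, -6, -8, 0]
step 9: [6, -4, 0, -6, -8, 0, 9]
step 10: [6, -4, 0, -6, -8, 0]
step 11: [6, -4, 0, -6, -8]
step 12: [6, -4, 0, -14]
step 13: [6, -4, 0, -14, 0]
The first disagreement with the record is at step 12, where the value should be top = -14.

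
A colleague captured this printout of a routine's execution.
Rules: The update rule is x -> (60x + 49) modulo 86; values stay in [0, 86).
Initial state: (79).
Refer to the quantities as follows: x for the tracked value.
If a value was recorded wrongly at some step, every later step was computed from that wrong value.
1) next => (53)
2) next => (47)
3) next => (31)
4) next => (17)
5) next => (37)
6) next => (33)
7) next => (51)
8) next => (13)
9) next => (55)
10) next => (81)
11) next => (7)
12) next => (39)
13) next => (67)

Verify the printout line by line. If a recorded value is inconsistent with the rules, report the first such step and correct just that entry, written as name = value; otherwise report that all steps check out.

step 1, x = 59

Step 1: x = (60*79 + 49) mod 86 = 59 — first mismatch against the printout.
The earliest wrong entry is at step 1: it should read x = 59.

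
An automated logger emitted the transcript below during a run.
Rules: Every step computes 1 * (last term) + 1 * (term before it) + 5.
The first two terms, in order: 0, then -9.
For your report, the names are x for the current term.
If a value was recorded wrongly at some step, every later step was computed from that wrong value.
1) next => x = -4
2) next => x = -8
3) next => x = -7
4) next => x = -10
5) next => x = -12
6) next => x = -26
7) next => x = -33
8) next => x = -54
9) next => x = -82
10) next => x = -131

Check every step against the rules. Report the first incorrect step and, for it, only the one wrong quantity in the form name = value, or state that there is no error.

step 6, x = -17

Step 1: x = 1*(-9) + (1)*(0) + (5) = -4 — consistent with the transcript.
Step 2: x = 1*(-4) + (1)*(-9) + (5) = -8 — agrees with the transcript.
Step 3: x = 1*(-8) + (1)*(-4) + (5) = -7 — checks out.
Step 4: x = 1*(-7) + (1)*(-8) + (5) = -10 — agrees with the transcript.
Step 5: x = 1*(-10) + (1)*(-7) + (5) = -12 — exactly as logged.
Step 6: x = 1*(-12) + (1)*(-10) + (5) = -17 — not what was recorded.
Conclusion: step 6 carries the first error; the entry should be x = -17.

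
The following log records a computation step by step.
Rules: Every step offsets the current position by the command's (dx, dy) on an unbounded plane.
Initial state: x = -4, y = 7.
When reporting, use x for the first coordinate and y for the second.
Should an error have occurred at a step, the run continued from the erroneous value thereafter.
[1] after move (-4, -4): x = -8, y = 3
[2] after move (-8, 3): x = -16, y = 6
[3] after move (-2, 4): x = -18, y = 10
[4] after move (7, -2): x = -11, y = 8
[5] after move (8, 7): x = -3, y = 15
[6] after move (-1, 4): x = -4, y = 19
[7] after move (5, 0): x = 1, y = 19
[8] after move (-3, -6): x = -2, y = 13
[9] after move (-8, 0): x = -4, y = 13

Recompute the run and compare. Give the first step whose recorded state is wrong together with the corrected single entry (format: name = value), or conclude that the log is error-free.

Recomputing the run from the initial state:
step 1: x = -8, y = 3
step 2: x = -16, y = 6
step 3: x = -18, y = 10
step 4: x = -11, y = 8
step 5: x = -3, y = 15
step 6: x = -4, y = 19
step 7: x = 1, y = 19
step 8: x = -2, y = 13
step 9: x = -10, y = 13
The first disagreement with the log is at step 9, where the value should be x = -10.

step 9, x = -10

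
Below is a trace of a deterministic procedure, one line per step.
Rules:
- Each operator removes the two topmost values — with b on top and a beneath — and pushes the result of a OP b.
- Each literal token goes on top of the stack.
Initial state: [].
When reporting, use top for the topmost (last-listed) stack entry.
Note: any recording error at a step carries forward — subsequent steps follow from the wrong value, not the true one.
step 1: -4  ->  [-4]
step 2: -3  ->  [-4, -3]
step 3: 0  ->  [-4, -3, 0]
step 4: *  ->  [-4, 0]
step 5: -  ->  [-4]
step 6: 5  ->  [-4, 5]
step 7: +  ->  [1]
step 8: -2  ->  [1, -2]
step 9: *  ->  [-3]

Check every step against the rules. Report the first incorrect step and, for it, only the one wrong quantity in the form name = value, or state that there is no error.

Step 1: push -4: top = -4 — exactly as logged.
Step 2: push -3: top = -3 — agrees with the trace.
Step 3: push 0: top = 0 — exactly as logged.
Step 4: -3 * 0 = 0 — checks out.
Step 5: -4 - 0 = -4 — same as recorded.
Step 6: push 5: top = 5 — in agreement.
Step 7: -4 + 5 = 1 — verified.
Step 8: push -2: top = -2 — verified.
Step 9: 1 * -2 = -2 — not what was recorded.
So the first discrepancy is step 9, where the right value is top = -2.

step 9, top = -2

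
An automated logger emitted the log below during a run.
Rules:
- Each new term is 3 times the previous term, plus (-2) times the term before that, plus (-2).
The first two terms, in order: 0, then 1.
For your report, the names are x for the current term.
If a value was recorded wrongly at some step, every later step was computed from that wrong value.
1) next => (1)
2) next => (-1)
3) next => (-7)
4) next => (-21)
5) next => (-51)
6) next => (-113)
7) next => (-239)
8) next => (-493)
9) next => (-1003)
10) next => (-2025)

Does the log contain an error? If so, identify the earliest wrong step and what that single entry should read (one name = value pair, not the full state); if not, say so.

step 1: x = 3*(1) + (-2)*(0) + (-2) = 1 -> consistent with the log
step 2: x = 3*(1) + (-2)*(1) + (-2) = -1 -> verified
step 3: x = 3*(-1) + (-2)*(1) + (-2) = -7 -> exactly as logged
step 4: x = 3*(-7) + (-2)*(-1) + (-2) = -21 -> in agreement
step 5: x = 3*(-21) + (-2)*(-7) + (-2) = -51 -> exactly as logged
step 6: x = 3*(-51) + (-2)*(-21) + (-2) = -113 -> agrees with the log
step 7: x = 3*(-113) + (-2)*(-51) + (-2) = -239 -> checks out
step 8: x = 3*(-239) + (-2)*(-113) + (-2) = -493 -> verified
step 9: x = 3*(-493) + (-2)*(-239) + (-2) = -1003 -> agrees with the log
step 10: x = 3*(-1003) + (-2)*(-493) + (-2) = -2025 -> exactly as logged
The recomputation confirms every line.

no error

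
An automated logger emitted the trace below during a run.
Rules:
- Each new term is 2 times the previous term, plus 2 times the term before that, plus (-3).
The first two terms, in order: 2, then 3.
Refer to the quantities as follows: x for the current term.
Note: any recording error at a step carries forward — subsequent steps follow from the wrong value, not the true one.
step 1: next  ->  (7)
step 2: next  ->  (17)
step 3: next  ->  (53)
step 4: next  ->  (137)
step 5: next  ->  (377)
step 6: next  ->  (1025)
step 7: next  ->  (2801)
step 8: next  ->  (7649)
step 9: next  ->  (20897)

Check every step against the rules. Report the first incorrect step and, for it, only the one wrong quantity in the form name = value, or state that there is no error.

step 3, x = 45

Recomputing the run from the initial state:
step 1: x = 7
step 2: x = 17
step 3: x = 45
step 4: x = 121
step 5: x = 329
step 6: x = 897
step 7: x = 2449
step 8: x = 6689
step 9: x = 18273
The first disagreement with the trace is at step 3, where the value should be x = 45.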